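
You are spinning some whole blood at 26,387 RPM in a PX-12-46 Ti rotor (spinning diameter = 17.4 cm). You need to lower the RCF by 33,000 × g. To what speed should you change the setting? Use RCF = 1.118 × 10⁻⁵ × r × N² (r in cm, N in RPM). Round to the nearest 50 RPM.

≈ 18900 RPM

r = 17.4 / 2 = 8.7 cm
Current RCF = 1.118 × 10⁻⁵ × 8.7 × (26387)² = 1.118 × 10⁻⁵ × 8.7 × 696,273,769 ≈ 67,723.8 × g
Target RCF = 67,723.8 − 33,000 = 34,723.8 × g
N² = 34,723.8 / (9.7266 × 10⁻⁵) = 356,998,334
N ≈ √356,998,334 ≈ 18,894.4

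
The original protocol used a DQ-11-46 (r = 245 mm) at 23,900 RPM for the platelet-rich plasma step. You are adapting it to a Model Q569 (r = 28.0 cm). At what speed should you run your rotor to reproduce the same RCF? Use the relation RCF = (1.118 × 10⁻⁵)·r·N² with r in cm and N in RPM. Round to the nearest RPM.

22356 RPM

Original rotor: r = 245 mm = 24.5 cm
RCF_original = 1.118 × 10⁻⁵ × 24.5 × (23900)² = 1.118 × 10⁻⁵ × 24.5 × 571,210,000 ≈ 156,460.1 × g
156,460.1 = 1.118 × 10⁻⁵ × 28 × N²
N² = 156,460.1 / (31.304 × 10⁻⁵) = 499,808,651
N ≈ √499,808,651 ≈ 22,356.4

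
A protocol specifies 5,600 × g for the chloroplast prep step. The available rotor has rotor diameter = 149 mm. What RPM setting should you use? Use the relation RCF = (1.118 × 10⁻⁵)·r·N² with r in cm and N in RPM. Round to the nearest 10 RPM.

≈ 8200 RPM

r = 149 mm / 2 = 74.5 mm = 7.45 cm
5,600 = 1.118 × 10⁻⁵ × 7.45 × N²
N² = 5,600 / (8.3291 × 10⁻⁵) = 67,234,155
N ≈ √67,234,155 ≈ 8,199.6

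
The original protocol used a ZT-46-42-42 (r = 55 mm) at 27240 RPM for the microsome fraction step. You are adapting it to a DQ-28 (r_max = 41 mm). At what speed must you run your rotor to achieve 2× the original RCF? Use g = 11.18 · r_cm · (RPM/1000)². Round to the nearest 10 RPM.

44620 RPM

Original rotor: r = 55 mm = 5.5 cm
RCF = 11.18 × r × (N/1000)²
RCF_original = 11.18 × 5.5 × (27.24)² = 11.18 × 5.5 × 742.0176 ≈ 45,626.7 × g
Target RCF = 2 × 45,626.7 ≈ 91,253.4 × g
Your rotor: r = 41 mm = 4.1 cm
91,253.4 = 11.18 × 4.1 × (N/1000)²
(N/1000)² = 91,253.4 / 45.838 = 1990.781
N = 1000 × √1990.781 ≈ 44,618.2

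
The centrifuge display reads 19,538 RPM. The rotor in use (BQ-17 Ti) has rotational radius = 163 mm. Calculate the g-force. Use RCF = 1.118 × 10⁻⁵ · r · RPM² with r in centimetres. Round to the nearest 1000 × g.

≈ 70000 × g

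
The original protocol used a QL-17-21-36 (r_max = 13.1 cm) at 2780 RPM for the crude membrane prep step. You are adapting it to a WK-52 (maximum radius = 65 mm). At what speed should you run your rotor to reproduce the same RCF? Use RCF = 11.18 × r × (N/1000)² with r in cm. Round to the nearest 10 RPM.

RCF = 11.18 × r × (N/1000)²
RCF_original = 11.18 × 13.1 × (2.78)² = 11.18 × 13.1 × 7.7284 ≈ 1,131.9 × g
Your rotor: r = 65 mm = 6.5 cm
1,131.9 = 11.18 × 6.5 × (N/1000)²
(N/1000)² = 1,131.9 / 72.67 = 15.57589
N = 1000 × √15.57589 ≈ 3,946.6

≈ 3950 RPM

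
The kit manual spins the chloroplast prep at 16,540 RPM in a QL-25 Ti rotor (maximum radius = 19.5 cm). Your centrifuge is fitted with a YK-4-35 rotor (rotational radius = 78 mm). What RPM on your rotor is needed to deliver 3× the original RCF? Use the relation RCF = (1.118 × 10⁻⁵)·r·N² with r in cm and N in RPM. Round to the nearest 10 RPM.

45300 RPM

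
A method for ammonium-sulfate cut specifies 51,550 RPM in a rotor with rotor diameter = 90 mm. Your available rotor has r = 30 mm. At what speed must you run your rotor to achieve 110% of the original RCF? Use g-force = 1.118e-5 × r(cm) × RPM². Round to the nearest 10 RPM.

≈ 66220 RPM

Original rotor: r = 90 mm / 2 = 45 mm = 4.5 cm
RCF_original = 1.118 × 10⁻⁵ × 4.5 × (51550)² = 1.118 × 10⁻⁵ × 4.5 × 2,657,402,500 ≈ 133,693.9 × g
Target RCF = 1.1 × 133,693.9 ≈ 147,063.3 × g
Your rotor: r = 30 mm = 3.0 cm
147,063.3 = 1.118 × 10⁻⁵ × 3 × N²
N² = 147,063.3 / (3.354 × 10⁻⁵) = 4,384,713,775
N ≈ √4,384,713,775 ≈ 66,217.2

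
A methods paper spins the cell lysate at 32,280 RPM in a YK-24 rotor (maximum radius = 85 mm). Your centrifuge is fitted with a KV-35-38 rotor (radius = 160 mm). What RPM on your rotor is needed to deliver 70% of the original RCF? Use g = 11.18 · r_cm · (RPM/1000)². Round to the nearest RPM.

Original rotor: r = 85 mm = 8.5 cm
RCF_original = 11.18 × 8.5 × (32.28)² = 11.18 × 8.5 × 1,041.9984 ≈ 99,021.1 × g
Target RCF = 0.7 × 99,021.1 ≈ 69,314.8 × g
Your rotor: r = 160 mm = 16.0 cm
69,314.8 = 11.18 × 16 × (N/1000)²
(N/1000)² = 69,314.8 / 178.88 = 387.4933
N = 1000 × √387.4933 ≈ 19,684.8

19685 RPM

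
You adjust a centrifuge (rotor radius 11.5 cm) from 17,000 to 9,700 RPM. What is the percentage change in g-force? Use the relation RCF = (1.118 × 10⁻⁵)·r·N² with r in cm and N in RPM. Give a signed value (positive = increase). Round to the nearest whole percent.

RCF ∝ N², so the ratio is (9700/17000)² = (0.570588)² = 0.3256.
Change = 0.3256 − 1 = -0.6744 → -67.4%.

-67%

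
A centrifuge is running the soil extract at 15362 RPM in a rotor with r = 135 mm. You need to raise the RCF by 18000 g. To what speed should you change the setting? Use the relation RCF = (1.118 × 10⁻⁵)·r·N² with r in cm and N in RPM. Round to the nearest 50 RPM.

r = 135 mm = 13.5 cm
Current RCF = 1.118 × 10⁻⁵ × 13.5 × (15362)² = 1.118 × 10⁻⁵ × 13.5 × 235,991,044 ≈ 35,618.1 × g
Target RCF = 35,618.1 + 18,000 = 53,618.1 × g
N² = 53,618.1 / (15.093 × 10⁻⁵) = 355,251,441
N ≈ √355,251,441 ≈ 18,848.1

18850 RPM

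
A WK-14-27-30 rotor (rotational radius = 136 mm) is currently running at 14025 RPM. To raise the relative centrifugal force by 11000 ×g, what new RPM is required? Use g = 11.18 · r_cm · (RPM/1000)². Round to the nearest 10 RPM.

≈ 16400 RPM

r = 136 mm = 13.6 cm
Current RCF = 11.18 × 13.6 × (14.025)² = 11.18 × 13.6 × 196.700625 ≈ 29,907.9 × g
Target RCF = 29,907.9 + 11,000 = 40,907.9 × g
(N/1000)² = 40,907.9 / 152.048 = 269.046
N = 1000 × √269.046 ≈ 16,402.6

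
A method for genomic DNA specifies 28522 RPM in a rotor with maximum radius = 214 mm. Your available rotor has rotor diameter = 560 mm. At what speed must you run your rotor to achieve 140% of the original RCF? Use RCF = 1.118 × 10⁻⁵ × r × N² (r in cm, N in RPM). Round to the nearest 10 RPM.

≈ 29500 RPM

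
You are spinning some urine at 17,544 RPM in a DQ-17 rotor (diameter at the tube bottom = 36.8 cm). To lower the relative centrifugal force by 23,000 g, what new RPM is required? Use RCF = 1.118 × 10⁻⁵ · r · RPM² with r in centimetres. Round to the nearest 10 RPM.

≈ 14000 RPM

r = 36.8 / 2 = 18.4 cm
Current RCF = 1.118 × 10⁻⁵ × 18.4 × (17544)² = 1.118 × 10⁻⁵ × 18.4 × 307,791,936 ≈ 63,316.5 × g
Target RCF = 63,316.5 − 23,000 = 40,316.5 × g
N² = 40,316.5 / (20.5712 × 10⁻⁵) = 195,985,164
N ≈ √195,985,164 ≈ 13,999.5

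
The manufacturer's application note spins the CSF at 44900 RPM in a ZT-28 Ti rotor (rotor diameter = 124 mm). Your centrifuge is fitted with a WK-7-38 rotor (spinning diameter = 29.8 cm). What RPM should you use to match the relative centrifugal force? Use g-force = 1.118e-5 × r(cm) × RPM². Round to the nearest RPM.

≈ 28963 RPM

Original rotor: r = 124 mm / 2 = 62 mm = 6.2 cm
RCF_original = 1.118 × 10⁻⁵ × 6.2 × (44900)² = 1.118 × 10⁻⁵ × 6.2 × 2,016,010,000 ≈ 139,741.7 × g
Your rotor: r = 29.8 / 2 = 14.9 cm
139,741.7 = 1.118 × 10⁻⁵ × 14.9 × N²
N² = 139,741.7 / (16.6582 × 10⁻⁵) = 838,876,349
N ≈ √838,876,349 ≈ 28,963.4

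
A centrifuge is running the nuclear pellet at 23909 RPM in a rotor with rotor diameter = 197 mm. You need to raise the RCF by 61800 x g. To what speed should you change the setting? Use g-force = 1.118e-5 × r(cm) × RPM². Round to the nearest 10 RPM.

r = 197 mm / 2 = 98.5 mm = 9.85 cm
Current RCF = 1.118 × 10⁻⁵ × 9.85 × (23909)² = 1.118 × 10⁻⁵ × 9.85 × 571,640,281 ≈ 62,950.7 × g
Target RCF = 62,950.7 + 61,800 = 124,750.7 × g
N² = 124,750.7 / (11.0123 × 10⁻⁵) = 1,132,830,562
N ≈ √1,132,830,562 ≈ 33,657.5

≈ 33660 RPM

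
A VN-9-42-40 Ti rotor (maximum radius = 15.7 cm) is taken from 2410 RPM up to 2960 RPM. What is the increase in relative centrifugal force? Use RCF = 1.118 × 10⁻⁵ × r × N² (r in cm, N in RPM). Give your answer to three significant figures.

RCF₁ = 1.118 × 10⁻⁵ × 15.7 × (2410)² = 1.118 × 10⁻⁵ × 15.7 × 5,808,100 ≈ 1,019.5 × g
RCF₂ = 1.118 × 10⁻⁵ × 15.7 × (2960)² = 1.118 × 10⁻⁵ × 15.7 × 8,761,600 ≈ 1,537.9 × g
Increase = 1,537.9 − 1,019.5 = 518.4

518 x g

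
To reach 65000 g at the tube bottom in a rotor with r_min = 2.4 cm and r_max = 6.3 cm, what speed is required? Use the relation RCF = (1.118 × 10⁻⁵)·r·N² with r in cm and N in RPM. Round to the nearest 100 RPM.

≈ 30400 RPM

Use r_max = 6.3 cm.
RCF = 1.118 × 10⁻⁵ × r × N²
65,000 = 1.118 × 10⁻⁵ × 6.3 × N²
N² = 65,000 / (7.0434 × 10⁻⁵) = 922,849,760
N ≈ √922,849,760 ≈ 30,378.4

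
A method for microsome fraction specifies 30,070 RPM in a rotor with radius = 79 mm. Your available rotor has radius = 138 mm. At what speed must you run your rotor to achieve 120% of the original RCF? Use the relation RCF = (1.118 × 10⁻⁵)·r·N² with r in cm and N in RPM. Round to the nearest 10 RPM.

Original rotor: r = 79 mm = 7.9 cm
RCF = 1.118 × 10⁻⁵ × r × N²
RCF_original = 1.118 × 10⁻⁵ × 7.9 × (30070)² = 1.118 × 10⁻⁵ × 7.9 × 904,204,900 ≈ 79,861.2 × g
Target RCF = 1.2 × 79,861.2 ≈ 95,833.4 × g
Your rotor: r = 138 mm = 13.8 cm
95,833.4 = 1.118 × 10⁻⁵ × 13.8 × N²
N² = 95,833.4 / (15.4284 × 10⁻⁵) = 621,149,309
N ≈ √621,149,309 ≈ 24,922.9

≈ 24920 RPM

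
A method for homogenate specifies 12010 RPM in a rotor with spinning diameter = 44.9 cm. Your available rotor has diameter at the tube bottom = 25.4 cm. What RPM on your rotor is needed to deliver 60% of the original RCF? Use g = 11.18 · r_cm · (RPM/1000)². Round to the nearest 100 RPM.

Original rotor: r = 44.9 / 2 = 22.45 cm
RCF = 11.18 × r × (N/1000)²
RCF_original = 11.18 × 22.45 × (12.01)² = 11.18 × 22.45 × 144.2401 ≈ 36,203 × g
Target RCF = 0.6 × 36,203 ≈ 21,721.8 × g
Your rotor: r = 25.4 / 2 = 12.7 cm
21,721.8 = 11.18 × 12.7 × (N/1000)²
(N/1000)² = 21,721.8 / 141.986 = 152.9855
N = 1000 × √152.9855 ≈ 12,368.7

≈ 12400 RPM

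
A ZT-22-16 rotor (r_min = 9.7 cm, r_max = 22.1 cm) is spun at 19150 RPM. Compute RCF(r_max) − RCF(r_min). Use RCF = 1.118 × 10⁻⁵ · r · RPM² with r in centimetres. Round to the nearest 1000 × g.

RCF_max = 1.118 × 10⁻⁵ × 22.1 × (19150)² = 1.118 × 10⁻⁵ × 22.1 × 366,722,500 ≈ 90,609.1 × g
RCF_min = 1.118 × 10⁻⁵ × 9.7 × (19150)² = 1.118 × 10⁻⁵ × 9.7 × 366,722,500 ≈ 39,769.6 × g
ΔRCF = 90,609.1 − 39,769.6 = 50,839.5

ΔRCF ≈ 51000 ×g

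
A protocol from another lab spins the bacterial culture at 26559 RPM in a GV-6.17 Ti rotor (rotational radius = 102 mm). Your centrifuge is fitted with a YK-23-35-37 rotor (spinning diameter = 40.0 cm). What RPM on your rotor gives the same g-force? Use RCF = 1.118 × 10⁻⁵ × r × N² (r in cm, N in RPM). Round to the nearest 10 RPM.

18970 RPM

Original rotor: r = 102 mm = 10.2 cm
RCF = 1.118 × 10⁻⁵ × r × N²
RCF_original = 1.118 × 10⁻⁵ × 10.2 × (26559)² = 1.118 × 10⁻⁵ × 10.2 × 705,380,481 ≈ 80,438.8 × g
Your rotor: r = 40.0 / 2 = 20 cm
80,438.8 = 1.118 × 10⁻⁵ × 20 × N²
N² = 80,438.8 / (22.36 × 10⁻⁵) = 359,744,186
N ≈ √359,744,186 ≈ 18,966.9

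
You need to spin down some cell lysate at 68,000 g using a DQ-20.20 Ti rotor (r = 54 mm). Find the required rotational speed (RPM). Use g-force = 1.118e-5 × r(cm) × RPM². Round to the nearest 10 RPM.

r = 54 mm = 5.4 cm
RCF = 1.118 × 10⁻⁵ × r × N²
68,000 = 1.118 × 10⁻⁵ × 5.4 × N²
N² = 68,000 / (6.0372 × 10⁻⁵) = 1,126,349,964
N ≈ √1,126,349,964 ≈ 33,561.1

≈ 33560 RPM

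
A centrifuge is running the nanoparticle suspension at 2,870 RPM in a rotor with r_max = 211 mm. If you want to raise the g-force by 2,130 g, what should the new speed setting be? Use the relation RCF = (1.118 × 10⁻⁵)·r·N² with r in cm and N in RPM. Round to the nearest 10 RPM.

4160 RPM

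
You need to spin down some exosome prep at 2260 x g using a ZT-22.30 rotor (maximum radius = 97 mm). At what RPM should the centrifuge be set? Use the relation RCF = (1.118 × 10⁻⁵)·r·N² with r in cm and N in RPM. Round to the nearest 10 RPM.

N ≈ 4570 RPM

r = 97 mm = 9.7 cm
RCF = 1.118 × 10⁻⁵ × r × N²
2,260 = 1.118 × 10⁻⁵ × 9.7 × N²
N² = 2,260 / (10.8446 × 10⁻⁵) = 20,839,865
N ≈ √20,839,865 ≈ 4,565.1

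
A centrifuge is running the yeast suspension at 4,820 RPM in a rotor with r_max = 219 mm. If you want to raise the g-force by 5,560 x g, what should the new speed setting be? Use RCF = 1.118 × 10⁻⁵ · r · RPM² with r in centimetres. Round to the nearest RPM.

N₂ ≈ 6778 RPM

r = 219 mm = 21.9 cm
Current RCF = 1.118 × 10⁻⁵ × 21.9 × (4820)² = 1.118 × 10⁻⁵ × 21.9 × 23,232,400 ≈ 5,688.3 × g
Target RCF = 5,688.3 + 5,560 = 11,248.3 × g
N² = 11,248.3 / (24.4842 × 10⁻⁵) = 45,941,056
N ≈ √45,941,056 ≈ 6,778.0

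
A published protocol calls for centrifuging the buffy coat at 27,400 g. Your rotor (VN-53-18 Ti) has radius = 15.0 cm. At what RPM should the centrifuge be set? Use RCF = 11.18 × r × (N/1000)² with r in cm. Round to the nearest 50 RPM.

12800 RPM

RCF = 11.18 × r × (N/1000)²
27,400 = 11.18 × 15 × (N/1000)²
(N/1000)² = 27,400 / 167.7 = 163.387
N = 1000 × √163.387 ≈ 12,782.3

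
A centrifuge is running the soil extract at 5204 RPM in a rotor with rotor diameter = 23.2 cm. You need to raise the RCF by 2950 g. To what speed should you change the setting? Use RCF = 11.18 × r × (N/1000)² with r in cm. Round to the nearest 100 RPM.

7100 RPM

r = 23.2 / 2 = 11.6 cm
Current RCF = 11.18 × 11.6 × (5.204)² = 11.18 × 11.6 × 27.081616 ≈ 3,512.2 × g
Target RCF = 3,512.2 + 2,950 = 6,462.2 × g
(N/1000)² = 6,462.2 / 129.688 = 49.82882
N = 1000 × √49.82882 ≈ 7,059.0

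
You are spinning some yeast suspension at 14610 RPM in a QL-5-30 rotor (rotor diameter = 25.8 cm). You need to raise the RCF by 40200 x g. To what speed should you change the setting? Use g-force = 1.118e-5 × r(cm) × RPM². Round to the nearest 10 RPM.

N₂ ≈ 22190 RPM

r = 25.8 / 2 = 12.9 cm
Current RCF = 1.118 × 10⁻⁵ × 12.9 × (14610)² = 1.118 × 10⁻⁵ × 12.9 × 213,452,100 ≈ 30,784.5 × g
Target RCF = 30,784.5 + 40,200 = 70,984.5 × g
N² = 70,984.5 / (14.4222 × 10⁻⁵) = 492,189,125
N ≈ √492,189,125 ≈ 22,185.3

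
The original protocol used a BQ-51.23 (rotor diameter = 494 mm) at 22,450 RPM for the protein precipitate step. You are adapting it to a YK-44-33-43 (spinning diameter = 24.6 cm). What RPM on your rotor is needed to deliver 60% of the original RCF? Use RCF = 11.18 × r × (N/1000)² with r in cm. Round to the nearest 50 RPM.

Original rotor: r = 494 mm / 2 = 247 mm = 24.7 cm
RCF_original = 11.18 × 24.7 × (22.45)² = 11.18 × 24.7 × 504.0025 ≈ 139,178.3 × g
Target RCF = 0.6 × 139,178.3 ≈ 83,507 × g
Your rotor: r = 24.6 / 2 = 12.3 cm
83,507 = 11.18 × 12.3 × (N/1000)²
(N/1000)² = 83,507 / 137.514 = 607.2618
N = 1000 × √607.2618 ≈ 24,642.7

24650 RPM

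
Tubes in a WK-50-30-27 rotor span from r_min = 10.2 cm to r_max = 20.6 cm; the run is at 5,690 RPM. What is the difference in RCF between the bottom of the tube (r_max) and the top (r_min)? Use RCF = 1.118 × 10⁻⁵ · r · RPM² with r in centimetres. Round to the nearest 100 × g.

3800 x g

RCF_max = 1.118 × 10⁻⁵ × 20.6 × (5690)² = 1.118 × 10⁻⁵ × 20.6 × 32,376,100 ≈ 7,456.5 × g
RCF_min = 1.118 × 10⁻⁵ × 10.2 × (5690)² = 1.118 × 10⁻⁵ × 10.2 × 32,376,100 ≈ 3,692 × g
ΔRCF = 7,456.5 − 3,692 = 3,764.5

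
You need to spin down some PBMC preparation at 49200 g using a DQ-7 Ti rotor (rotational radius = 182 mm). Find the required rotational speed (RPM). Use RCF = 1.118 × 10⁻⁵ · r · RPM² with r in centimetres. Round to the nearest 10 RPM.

r = 182 mm = 18.2 cm
RCF = 1.118 × 10⁻⁵ × r × N²
49,200 = 1.118 × 10⁻⁵ × 18.2 × N²
N² = 49,200 / (20.3476 × 10⁻⁵) = 241,797,558
N ≈ √241,797,558 ≈ 15,549.8

15550 RPM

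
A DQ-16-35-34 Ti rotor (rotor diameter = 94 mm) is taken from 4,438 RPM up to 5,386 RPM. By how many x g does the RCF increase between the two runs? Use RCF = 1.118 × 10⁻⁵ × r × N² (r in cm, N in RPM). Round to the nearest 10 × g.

r = 94 mm / 2 = 47 mm = 4.7 cm
RCF₁ = 1.118 × 10⁻⁵ × 4.7 × (4438)² = 1.118 × 10⁻⁵ × 4.7 × 19,695,844 ≈ 1,034.9 × g
RCF₂ = 1.118 × 10⁻⁵ × 4.7 × (5386)² = 1.118 × 10⁻⁵ × 4.7 × 29,008,996 ≈ 1,524.3 × g
Increase = 1,524.3 − 1,034.9 = 489.4

490 x g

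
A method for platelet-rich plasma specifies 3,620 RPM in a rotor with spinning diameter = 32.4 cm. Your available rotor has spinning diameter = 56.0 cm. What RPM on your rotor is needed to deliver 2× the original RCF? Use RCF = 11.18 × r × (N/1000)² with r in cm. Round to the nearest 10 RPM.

3890 RPM

Original rotor: r = 32.4 / 2 = 16.2 cm
RCF_original = 11.18 × 16.2 × (3.62)² = 11.18 × 16.2 × 13.1044 ≈ 2,373.4 × g
Target RCF = 2 × 2,373.4 ≈ 4,746.8 × g
Your rotor: r = 56.0 / 2 = 28 cm
4,746.8 = 11.18 × 28 × (N/1000)²
(N/1000)² = 4,746.8 / 313.04 = 15.16356
N = 1000 × √15.16356 ≈ 3,894.0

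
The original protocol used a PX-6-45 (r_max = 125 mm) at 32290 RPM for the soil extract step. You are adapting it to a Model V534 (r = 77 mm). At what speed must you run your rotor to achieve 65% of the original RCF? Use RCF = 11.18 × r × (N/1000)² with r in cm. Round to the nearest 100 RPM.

33200 RPM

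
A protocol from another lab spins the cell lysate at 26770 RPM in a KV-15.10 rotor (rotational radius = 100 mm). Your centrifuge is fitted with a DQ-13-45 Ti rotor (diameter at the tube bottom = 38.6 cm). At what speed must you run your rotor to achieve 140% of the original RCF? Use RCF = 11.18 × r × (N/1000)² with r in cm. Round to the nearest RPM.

≈ 22800 RPM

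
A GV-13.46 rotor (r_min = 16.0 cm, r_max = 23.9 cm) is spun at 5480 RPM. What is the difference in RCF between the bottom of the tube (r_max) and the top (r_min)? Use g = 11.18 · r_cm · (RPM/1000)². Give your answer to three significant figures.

RCF_max = 11.18 × 23.9 × (5.48)² = 11.18 × 23.9 × 30.0304 ≈ 8,024.2 × g
RCF_min = 11.18 × 16 × (5.48)² = 11.18 × 16 × 30.0304 ≈ 5,371.8 × g
ΔRCF = 8,024.2 − 5,371.8 = 2,652.4

≈ 2650 × g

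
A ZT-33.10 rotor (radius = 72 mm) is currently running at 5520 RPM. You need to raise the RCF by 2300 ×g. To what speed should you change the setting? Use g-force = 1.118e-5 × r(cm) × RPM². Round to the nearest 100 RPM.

N₂ ≈ 7700 RPM

r = 72 mm = 7.2 cm
Current RCF = 1.118 × 10⁻⁵ × 7.2 × (5520)² = 1.118 × 10⁻⁵ × 7.2 × 30,470,400 ≈ 2,452.7 × g
Target RCF = 2,452.7 + 2,300 = 4,752.7 × g
N² = 4,752.7 / (8.0496 × 10⁻⁵) = 59,042,685
N ≈ √59,042,685 ≈ 7,683.9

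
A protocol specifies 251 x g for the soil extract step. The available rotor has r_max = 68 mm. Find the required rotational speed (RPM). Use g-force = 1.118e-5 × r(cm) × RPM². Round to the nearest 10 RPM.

r = 68 mm = 6.8 cm
251 = 1.118 × 10⁻⁵ × 6.8 × N²
N² = 251 / (7.6024 × 10⁻⁵) = 3,301,589
N ≈ √3,301,589 ≈ 1,817.0

≈ 1820 RPM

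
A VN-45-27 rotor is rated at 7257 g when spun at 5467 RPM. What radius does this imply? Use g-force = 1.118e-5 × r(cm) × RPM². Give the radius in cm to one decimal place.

≈ 21.7 cm

RCF = 1.118 × 10⁻⁵ × r × N²
7257 = 1.118 × 10⁻⁵ × r × (5467)²
r = 7257 / (1.118 × 10⁻⁵ × 29,888,089) = 7257 / 334.1488 ≈ 21.718 cm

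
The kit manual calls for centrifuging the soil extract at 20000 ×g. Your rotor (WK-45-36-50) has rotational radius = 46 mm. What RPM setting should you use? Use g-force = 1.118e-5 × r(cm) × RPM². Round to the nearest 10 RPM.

≈ 19720 RPM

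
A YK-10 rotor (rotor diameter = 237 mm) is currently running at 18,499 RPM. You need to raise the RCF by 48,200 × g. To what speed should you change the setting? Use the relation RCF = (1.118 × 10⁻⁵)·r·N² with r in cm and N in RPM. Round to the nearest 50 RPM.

r = 237 mm / 2 = 118.5 mm = 11.85 cm
Current RCF = 1.118 × 10⁻⁵ × 11.85 × (18499)² = 1.118 × 10⁻⁵ × 11.85 × 342,213,001 ≈ 45,337.4 × g
Target RCF = 45,337.4 + 48,200 = 93,537.4 × g
N² = 93,537.4 / (13.2483 × 10⁻⁵) = 706,033,227
N ≈ √706,033,227 ≈ 26,571.3

N₂ ≈ 26550 RPM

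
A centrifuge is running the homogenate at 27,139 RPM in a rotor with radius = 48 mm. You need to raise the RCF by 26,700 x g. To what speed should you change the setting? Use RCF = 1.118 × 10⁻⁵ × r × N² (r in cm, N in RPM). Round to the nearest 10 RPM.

r = 48 mm = 4.8 cm
Current RCF = 1.118 × 10⁻⁵ × 4.8 × (27139)² = 1.118 × 10⁻⁵ × 4.8 × 736,525,321 ≈ 39,524.9 × g
Target RCF = 39,524.9 + 26,700 = 66,224.9 × g
N² = 66,224.9 / (5.3664 × 10⁻⁵) = 1,234,065,668
N ≈ √1,234,065,668 ≈ 35,129.3

≈ 35130 RPM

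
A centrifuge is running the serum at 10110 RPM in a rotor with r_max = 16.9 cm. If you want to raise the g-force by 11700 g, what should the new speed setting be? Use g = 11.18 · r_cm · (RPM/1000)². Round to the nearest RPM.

Current RCF = 11.18 × 16.9 × (10.11)² = 11.18 × 16.9 × 102.2121 ≈ 19,312.2 × g
Target RCF = 19,312.2 + 11,700 = 31,012.2 × g
(N/1000)² = 31,012.2 / 188.942 = 164.1361
N = 1000 × √164.1361 ≈ 12,811.6

≈ 12812 RPM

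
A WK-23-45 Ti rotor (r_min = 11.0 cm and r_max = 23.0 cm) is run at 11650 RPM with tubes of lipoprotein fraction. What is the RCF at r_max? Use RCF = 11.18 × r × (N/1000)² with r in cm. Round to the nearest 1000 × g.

35000 x g

Use r_max = 23.0 cm.
RCF = 11.18 × 23 × (11.65)² = 11.18 × 23 × 135.7225 ≈ 34,899.7 × g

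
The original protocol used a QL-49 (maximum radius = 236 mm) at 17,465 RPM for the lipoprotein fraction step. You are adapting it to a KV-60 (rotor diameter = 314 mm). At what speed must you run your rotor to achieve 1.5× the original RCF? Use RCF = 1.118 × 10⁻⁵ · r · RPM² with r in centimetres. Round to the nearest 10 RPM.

Original rotor: r = 236 mm = 23.6 cm
RCF_original = 1.118 × 10⁻⁵ × 23.6 × (17465)² = 1.118 × 10⁻⁵ × 23.6 × 305,026,225 ≈ 80,480.6 × g
Target RCF = 1.5 × 80,480.6 ≈ 120,720.9 × g
Your rotor: r = 314 mm / 2 = 157 mm = 15.7 cm
120,720.9 = 1.118 × 10⁻⁵ × 15.7 × N²
N² = 120,720.9 / (17.5526 × 10⁻⁵) = 687,766,485
N ≈ √687,766,485 ≈ 26,225.3

26230 RPM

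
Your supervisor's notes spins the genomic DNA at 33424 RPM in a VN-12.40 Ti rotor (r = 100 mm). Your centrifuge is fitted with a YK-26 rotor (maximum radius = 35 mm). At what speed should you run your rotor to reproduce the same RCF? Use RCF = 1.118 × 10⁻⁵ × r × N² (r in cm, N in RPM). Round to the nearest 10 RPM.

56500 RPM

Original rotor: r = 100 mm = 10.0 cm
RCF_original = 1.118 × 10⁻⁵ × 10 × (33424)² = 1.118 × 10⁻⁵ × 10 × 1,117,163,776 ≈ 124,898.9 × g
Your rotor: r = 35 mm = 3.5 cm
124,898.9 = 1.118 × 10⁻⁵ × 3.5 × N²
N² = 124,898.9 / (3.913 × 10⁻⁵) = 3,191,896,243
N ≈ √3,191,896,243 ≈ 56,496.9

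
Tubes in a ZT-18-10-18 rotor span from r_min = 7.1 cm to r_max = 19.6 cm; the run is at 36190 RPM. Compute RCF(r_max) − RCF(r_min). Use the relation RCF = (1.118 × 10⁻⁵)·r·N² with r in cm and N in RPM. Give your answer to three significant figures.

≈ 183000 ×g

RCF_max = 1.118 × 10⁻⁵ × 19.6 × (36190)² = 1.118 × 10⁻⁵ × 19.6 × 1,309,716,100 ≈ 286,995.5 × g
RCF_min = 1.118 × 10⁻⁵ × 7.1 × (36190)² = 1.118 × 10⁻⁵ × 7.1 × 1,309,716,100 ≈ 103,962.6 × g
ΔRCF = 286,995.5 − 103,962.6 = 183,032.9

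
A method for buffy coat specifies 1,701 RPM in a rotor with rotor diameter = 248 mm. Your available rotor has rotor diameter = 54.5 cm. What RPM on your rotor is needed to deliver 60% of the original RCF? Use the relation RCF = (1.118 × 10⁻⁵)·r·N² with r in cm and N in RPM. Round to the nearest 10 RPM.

Original rotor: r = 248 mm / 2 = 124 mm = 12.4 cm
RCF_original = 1.118 × 10⁻⁵ × 12.4 × (1701)² = 1.118 × 10⁻⁵ × 12.4 × 2,893,401 ≈ 401.1 × g
Target RCF = 0.6 × 401.1 ≈ 240.7 × g
Your rotor: r = 54.5 / 2 = 27.25 cm
240.7 = 1.118 × 10⁻⁵ × 27.25 × N²
N² = 240.7 / (30.4655 × 10⁻⁵) = 790,074
N ≈ √790,074 ≈ 888.9

890 RPM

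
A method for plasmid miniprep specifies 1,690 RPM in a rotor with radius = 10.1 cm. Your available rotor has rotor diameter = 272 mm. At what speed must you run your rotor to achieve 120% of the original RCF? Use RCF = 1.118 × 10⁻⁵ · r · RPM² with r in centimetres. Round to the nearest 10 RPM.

RCF = 1.118 × 10⁻⁵ × r × N²
RCF_original = 1.118 × 10⁻⁵ × 10.1 × (1690)² = 1.118 × 10⁻⁵ × 10.1 × 2,856,100 ≈ 322.5 × g
Target RCF = 1.2 × 322.5 ≈ 387 × g
Your rotor: r = 272 mm / 2 = 136 mm = 13.6 cm
387 = 1.118 × 10⁻⁵ × 13.6 × N²
N² = 387 / (15.2048 × 10⁻⁵) = 2,545,249
N ≈ √2,545,249 ≈ 1,595.4

≈ 1600 RPM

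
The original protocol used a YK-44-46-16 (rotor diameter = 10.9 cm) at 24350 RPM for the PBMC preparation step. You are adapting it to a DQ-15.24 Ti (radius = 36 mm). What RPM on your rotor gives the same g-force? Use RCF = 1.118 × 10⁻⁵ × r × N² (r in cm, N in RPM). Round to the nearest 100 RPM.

30000 RPM

Original rotor: r = 10.9 / 2 = 5.45 cm
RCF = 1.118 × 10⁻⁵ × r × N²
RCF_original = 1.118 × 10⁻⁵ × 5.45 × (24350)² = 1.118 × 10⁻⁵ × 5.45 × 592,922,500 ≈ 36,127.4 × g
Your rotor: r = 36 mm = 3.6 cm
36,127.4 = 1.118 × 10⁻⁵ × 3.6 × N²
N² = 36,127.4 / (4.0248 × 10⁻⁵) = 897,619,758
N ≈ √897,619,758 ≈ 29,960.3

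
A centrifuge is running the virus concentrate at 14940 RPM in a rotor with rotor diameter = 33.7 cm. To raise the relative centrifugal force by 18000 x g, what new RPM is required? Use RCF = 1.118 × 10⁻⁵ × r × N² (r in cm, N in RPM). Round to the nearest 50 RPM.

N₂ ≈ 17850 RPM

r = 33.7 / 2 = 16.85 cm
Current RCF = 1.118 × 10⁻⁵ × 16.85 × (14940)² = 1.118 × 10⁻⁵ × 16.85 × 223,203,600 ≈ 42,047.8 × g
Target RCF = 42,047.8 + 18,000 = 60,047.8 × g
N² = 60,047.8 / (18.8383 × 10⁻⁵) = 318,753,815
N ≈ √318,753,815 ≈ 17,853.7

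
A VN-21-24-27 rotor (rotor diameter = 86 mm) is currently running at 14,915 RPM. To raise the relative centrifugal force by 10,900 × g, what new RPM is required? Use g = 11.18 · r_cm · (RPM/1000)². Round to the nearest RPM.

r = 86 mm / 2 = 43 mm = 4.3 cm
Current RCF = 11.18 × 4.3 × (14.915)² = 11.18 × 4.3 × 222.457225 ≈ 10,694.4 × g
Target RCF = 10,694.4 + 10,900 = 21,594.4 × g
(N/1000)² = 21,594.4 / 48.074 = 449.1908
N = 1000 × √449.1908 ≈ 21,194.1

≈ 21194 RPM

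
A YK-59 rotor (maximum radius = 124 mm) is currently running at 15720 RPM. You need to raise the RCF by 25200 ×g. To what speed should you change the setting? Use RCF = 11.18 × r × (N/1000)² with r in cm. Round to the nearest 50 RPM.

r = 124 mm = 12.4 cm
Current RCF = 11.18 × 12.4 × (15.72)² = 11.18 × 12.4 × 247.1184 ≈ 34,258.5 × g
Target RCF = 34,258.5 + 25,200 = 59,458.5 × g
(N/1000)² = 59,458.5 / 138.632 = 428.8945
N = 1000 × √428.8945 ≈ 20,709.8

≈ 20700 RPM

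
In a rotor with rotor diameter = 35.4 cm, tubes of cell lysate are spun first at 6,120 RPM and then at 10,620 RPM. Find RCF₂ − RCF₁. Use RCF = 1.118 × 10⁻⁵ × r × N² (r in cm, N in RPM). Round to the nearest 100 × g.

14900 g

r = 35.4 / 2 = 17.7 cm
RCF₁ = 1.118 × 10⁻⁵ × 17.7 × (6120)² = 1.118 × 10⁻⁵ × 17.7 × 37,454,400 ≈ 7,411.7 × g
RCF₂ = 1.118 × 10⁻⁵ × 17.7 × (10620)² = 1.118 × 10⁻⁵ × 17.7 × 112,784,400 ≈ 22,318.5 × g
Increase = 22,318.5 − 7,411.7 = 14,906.8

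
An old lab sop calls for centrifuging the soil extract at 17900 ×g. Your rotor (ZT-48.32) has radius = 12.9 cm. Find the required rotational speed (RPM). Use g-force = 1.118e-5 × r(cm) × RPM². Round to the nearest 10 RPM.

17,900 = 1.118 × 10⁻⁵ × 12.9 × N²
N² = 17,900 / (14.4222 × 10⁻⁵) = 124,114,213
N ≈ √124,114,213 ≈ 11,140.7

≈ 11140 RPM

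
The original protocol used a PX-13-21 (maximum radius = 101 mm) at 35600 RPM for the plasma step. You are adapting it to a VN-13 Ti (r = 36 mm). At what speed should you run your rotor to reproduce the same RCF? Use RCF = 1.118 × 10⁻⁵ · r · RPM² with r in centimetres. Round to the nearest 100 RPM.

≈ 59600 RPM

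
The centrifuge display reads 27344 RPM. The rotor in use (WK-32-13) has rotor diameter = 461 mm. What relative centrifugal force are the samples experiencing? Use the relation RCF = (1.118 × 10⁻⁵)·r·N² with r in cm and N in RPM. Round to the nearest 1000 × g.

r = 461 mm / 2 = 230.5 mm = 23.05 cm
RCF = 1.118 × 10⁻⁵ × r × N²
RCF = 1.118 × 10⁻⁵ × 23.05 × (27344)² = 1.118 × 10⁻⁵ × 23.05 × 747,694,336 ≈ 192,680.1 × g

RCF ≈ 193000 ×g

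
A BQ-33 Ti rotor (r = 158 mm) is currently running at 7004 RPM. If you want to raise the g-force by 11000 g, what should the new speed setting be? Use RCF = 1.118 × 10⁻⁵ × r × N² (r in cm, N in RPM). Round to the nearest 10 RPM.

≈ 10550 RPM

r = 158 mm = 15.8 cm
Current RCF = 1.118 × 10⁻⁵ × 15.8 × (7004)² = 1.118 × 10⁻⁵ × 15.8 × 49,056,016 ≈ 8,665.5 × g
Target RCF = 8,665.5 + 11,000 = 19,665.5 × g
N² = 19,665.5 / (17.6644 × 10⁻⁵) = 111,328,435
N ≈ √111,328,435 ≈ 10,551.2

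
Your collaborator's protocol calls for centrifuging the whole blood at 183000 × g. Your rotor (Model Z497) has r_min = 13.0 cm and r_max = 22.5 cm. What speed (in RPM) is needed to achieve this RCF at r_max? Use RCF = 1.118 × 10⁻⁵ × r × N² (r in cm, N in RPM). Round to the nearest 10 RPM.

N ≈ 26970 RPM

Use r_max = 22.5 cm.
RCF = 1.118 × 10⁻⁵ × r × N²
183,000 = 1.118 × 10⁻⁵ × 22.5 × N²
N² = 183,000 / (25.155 × 10⁻⁵) = 727,489,565
N ≈ √727,489,565 ≈ 26,972.0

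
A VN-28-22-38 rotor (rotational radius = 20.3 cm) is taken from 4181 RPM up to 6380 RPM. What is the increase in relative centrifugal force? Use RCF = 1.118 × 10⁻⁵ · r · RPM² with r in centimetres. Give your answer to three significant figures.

5270 x g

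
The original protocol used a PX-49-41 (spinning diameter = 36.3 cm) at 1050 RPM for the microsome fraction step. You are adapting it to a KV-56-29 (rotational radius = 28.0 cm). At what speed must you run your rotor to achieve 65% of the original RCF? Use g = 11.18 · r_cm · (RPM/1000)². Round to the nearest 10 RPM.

≈ 680 RPM

Original rotor: r = 36.3 / 2 = 18.15 cm
RCF_original = 11.18 × 18.15 × (1.05)² = 11.18 × 18.15 × 1.1025 ≈ 223.7 × g
Target RCF = 0.65 × 223.7 ≈ 145.4 × g
145.4 = 11.18 × 28 × (N/1000)²
(N/1000)² = 145.4 / 313.04 = 0.4644774
N = 1000 × √0.4644774 ≈ 681.5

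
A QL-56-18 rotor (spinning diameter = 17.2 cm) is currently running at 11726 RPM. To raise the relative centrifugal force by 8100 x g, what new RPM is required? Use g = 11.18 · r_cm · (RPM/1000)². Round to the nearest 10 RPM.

14890 RPM

r = 17.2 / 2 = 8.6 cm
Current RCF = 11.18 × 8.6 × (11.726)² = 11.18 × 8.6 × 137.499076 ≈ 13,220.3 × g
Target RCF = 13,220.3 + 8,100 = 21,320.3 × g
(N/1000)² = 21,320.3 / 96.148 = 221.7446
N = 1000 × √221.7446 ≈ 14,891.1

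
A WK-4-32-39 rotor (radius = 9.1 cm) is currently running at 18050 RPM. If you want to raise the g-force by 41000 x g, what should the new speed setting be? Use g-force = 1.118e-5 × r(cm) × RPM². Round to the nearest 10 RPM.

Current RCF = 1.118 × 10⁻⁵ × 9.1 × (18050)² = 1.118 × 10⁻⁵ × 9.1 × 325,802,500 ≈ 33,146.5 × g
Target RCF = 33,146.5 + 41,000 = 74,146.5 × g
N² = 74,146.5 / (10.1738 × 10⁻⁵) = 728,798,482
N ≈ √728,798,482 ≈ 26,996.3

27000 RPM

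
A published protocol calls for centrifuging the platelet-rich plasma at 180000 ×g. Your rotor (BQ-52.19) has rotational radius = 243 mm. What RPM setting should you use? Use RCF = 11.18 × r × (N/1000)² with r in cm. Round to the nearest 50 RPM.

N ≈ 25750 RPM

r = 243 mm = 24.3 cm
180,000 = 11.18 × 24.3 × (N/1000)²
(N/1000)² = 180,000 / 271.674 = 662.5588
N = 1000 × √662.5588 ≈ 25,740.2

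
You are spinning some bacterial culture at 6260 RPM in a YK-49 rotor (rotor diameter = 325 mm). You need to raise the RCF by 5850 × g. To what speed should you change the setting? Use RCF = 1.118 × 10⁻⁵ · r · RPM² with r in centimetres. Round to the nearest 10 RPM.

8450 RPM

r = 325 mm / 2 = 162.5 mm = 16.25 cm
Current RCF = 1.118 × 10⁻⁵ × 16.25 × (6260)² = 1.118 × 10⁻⁵ × 16.25 × 39,187,600 ≈ 7,119.4 × g
Target RCF = 7,119.4 + 5,850 = 12,969.4 × g
N² = 12,969.4 / (18.1675 × 10⁻⁵) = 71,387,918
N ≈ √71,387,918 ≈ 8,449.1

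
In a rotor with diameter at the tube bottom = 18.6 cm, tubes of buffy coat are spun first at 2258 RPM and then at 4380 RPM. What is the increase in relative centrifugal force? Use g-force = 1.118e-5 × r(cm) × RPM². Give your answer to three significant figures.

r = 18.6 / 2 = 9.3 cm
RCF₁ = 1.118 × 10⁻⁵ × 9.3 × (2258)² = 1.118 × 10⁻⁵ × 9.3 × 5,098,564 ≈ 530.1 × g
RCF₂ = 1.118 × 10⁻⁵ × 9.3 × (4380)² = 1.118 × 10⁻⁵ × 9.3 × 19,184,400 ≈ 1,994.7 × g
Increase = 1,994.7 − 530.1 = 1,464.6

≈ 1460 ×g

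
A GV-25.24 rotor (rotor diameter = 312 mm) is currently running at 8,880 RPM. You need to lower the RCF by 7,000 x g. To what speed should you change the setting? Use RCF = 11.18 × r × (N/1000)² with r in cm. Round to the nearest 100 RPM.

≈ 6200 RPM

r = 312 mm / 2 = 156 mm = 15.6 cm
Current RCF = 11.18 × 15.6 × (8.88)² = 11.18 × 15.6 × 78.8544 ≈ 13,752.8 × g
Target RCF = 13,752.8 − 7,000 = 6,752.8 × g
(N/1000)² = 6,752.8 / 174.408 = 38.71841
N = 1000 × √38.71841 ≈ 6,222.4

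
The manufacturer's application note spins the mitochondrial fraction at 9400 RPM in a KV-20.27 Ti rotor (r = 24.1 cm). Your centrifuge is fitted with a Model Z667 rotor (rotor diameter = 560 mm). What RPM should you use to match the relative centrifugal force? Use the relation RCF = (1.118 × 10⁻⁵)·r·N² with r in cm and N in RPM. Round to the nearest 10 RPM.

8720 RPM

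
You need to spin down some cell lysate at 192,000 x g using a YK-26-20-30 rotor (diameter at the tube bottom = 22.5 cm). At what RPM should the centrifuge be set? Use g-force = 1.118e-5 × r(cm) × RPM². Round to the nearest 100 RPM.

≈ 39100 RPM

r = 22.5 / 2 = 11.25 cm
192,000 = 1.118 × 10⁻⁵ × 11.25 × N²
N² = 192,000 / (12.5775 × 10⁻⁵) = 1,526,535,480
N ≈ √1,526,535,480 ≈ 39,070.9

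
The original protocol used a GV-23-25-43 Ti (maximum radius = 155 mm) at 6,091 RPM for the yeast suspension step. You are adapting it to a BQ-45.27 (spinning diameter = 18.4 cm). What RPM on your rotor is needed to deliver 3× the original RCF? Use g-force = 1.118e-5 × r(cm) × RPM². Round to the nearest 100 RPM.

≈ 13700 RPM

Original rotor: r = 155 mm = 15.5 cm
RCF_original = 1.118 × 10⁻⁵ × 15.5 × (6091)² = 1.118 × 10⁻⁵ × 15.5 × 37,100,281 ≈ 6,429.1 × g
Target RCF = 3 × 6,429.1 ≈ 19,287.3 × g
Your rotor: r = 18.4 / 2 = 9.2 cm
19,287.3 = 1.118 × 10⁻⁵ × 9.2 × N²
N² = 19,287.3 / (10.2856 × 10⁻⁵) = 187,517,500
N ≈ √187,517,500 ≈ 13,693.7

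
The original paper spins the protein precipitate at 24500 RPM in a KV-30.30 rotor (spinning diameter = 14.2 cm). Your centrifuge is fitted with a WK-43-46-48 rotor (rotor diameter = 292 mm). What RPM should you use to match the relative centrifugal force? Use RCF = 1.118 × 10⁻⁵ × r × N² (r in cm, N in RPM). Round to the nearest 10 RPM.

Original rotor: r = 14.2 / 2 = 7.1 cm
RCF = 1.118 × 10⁻⁵ × r × N²
RCF_original = 1.118 × 10⁻⁵ × 7.1 × (24500)² = 1.118 × 10⁻⁵ × 7.1 × 600,250,000 ≈ 47,646.6 × g
Your rotor: r = 292 mm / 2 = 146 mm = 14.6 cm
47,646.6 = 1.118 × 10⁻⁵ × 14.6 × N²
N² = 47,646.6 / (16.3228 × 10⁻⁵) = 291,902,125
N ≈ √291,902,125 ≈ 17,085.1

≈ 17090 RPM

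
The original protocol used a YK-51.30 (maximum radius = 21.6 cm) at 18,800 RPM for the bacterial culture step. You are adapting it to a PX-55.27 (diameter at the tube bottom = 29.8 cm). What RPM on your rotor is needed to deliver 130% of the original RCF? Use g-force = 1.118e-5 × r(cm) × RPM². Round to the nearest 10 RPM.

≈ 25810 RPM

RCF = 1.118 × 10⁻⁵ × r × N²
RCF_original = 1.118 × 10⁻⁵ × 21.6 × (18800)² = 1.118 × 10⁻⁵ × 21.6 × 353,440,000 ≈ 85,351.5 × g
Target RCF = 1.3 × 85,351.5 ≈ 110,956.9 × g
Your rotor: r = 29.8 / 2 = 14.9 cm
110,956.9 = 1.118 × 10⁻⁵ × 14.9 × N²
N² = 110,956.9 / (16.6582 × 10⁻⁵) = 666,079,769
N ≈ √666,079,769 ≈ 25,808.5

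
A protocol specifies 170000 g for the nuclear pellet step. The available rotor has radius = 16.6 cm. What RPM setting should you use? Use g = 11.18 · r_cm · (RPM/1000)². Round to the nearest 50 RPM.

RCF = 11.18 × r × (N/1000)²
170,000 = 11.18 × 16.6 × (N/1000)²
(N/1000)² = 170,000 / 185.588 = 916.0075
N = 1000 × √916.0075 ≈ 30,265.6

30250 RPM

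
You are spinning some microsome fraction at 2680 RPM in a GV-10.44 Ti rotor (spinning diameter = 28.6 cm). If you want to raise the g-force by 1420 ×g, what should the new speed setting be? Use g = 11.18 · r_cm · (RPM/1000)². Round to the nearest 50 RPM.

r = 28.6 / 2 = 14.3 cm
Current RCF = 11.18 × 14.3 × (2.68)² = 11.18 × 14.3 × 7.1824 ≈ 1,148.3 × g
Target RCF = 1,148.3 + 1,420 = 2,568.3 × g
(N/1000)² = 2,568.3 / 159.874 = 16.06453
N = 1000 × √16.06453 ≈ 4,008.1

N₂ ≈ 4000 RPM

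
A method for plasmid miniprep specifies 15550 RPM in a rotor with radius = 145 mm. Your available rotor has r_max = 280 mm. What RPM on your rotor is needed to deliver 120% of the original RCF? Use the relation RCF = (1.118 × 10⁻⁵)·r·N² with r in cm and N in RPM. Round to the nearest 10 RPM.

12260 RPM

Original rotor: r = 145 mm = 14.5 cm
RCF = 1.118 × 10⁻⁵ × r × N²
RCF_original = 1.118 × 10⁻⁵ × 14.5 × (15550)² = 1.118 × 10⁻⁵ × 14.5 × 241,802,500 ≈ 39,198.6 × g
Target RCF = 1.2 × 39,198.6 ≈ 47,038.3 × g
Your rotor: r = 280 mm = 28.0 cm
47,038.3 = 1.118 × 10⁻⁵ × 28 × N²
N² = 47,038.3 / (31.304 × 10⁻⁵) = 150,262,906
N ≈ √150,262,906 ≈ 12,258.2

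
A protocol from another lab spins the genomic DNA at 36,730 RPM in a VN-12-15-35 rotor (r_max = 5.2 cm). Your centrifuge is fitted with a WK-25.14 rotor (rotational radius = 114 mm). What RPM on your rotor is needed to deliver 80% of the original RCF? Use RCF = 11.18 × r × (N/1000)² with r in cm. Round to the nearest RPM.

RCF = 11.18 × r × (N/1000)²
RCF_original = 11.18 × 5.2 × (36.73)² = 11.18 × 5.2 × 1,349.0929 ≈ 78,430.9 × g
Target RCF = 0.8 × 78,430.9 ≈ 62,744.7 × g
Your rotor: r = 114 mm = 11.4 cm
62,744.7 = 11.18 × 11.4 × (N/1000)²
(N/1000)² = 62,744.7 / 127.452 = 492.3006
N = 1000 × √492.3006 ≈ 22,187.8

22188 RPM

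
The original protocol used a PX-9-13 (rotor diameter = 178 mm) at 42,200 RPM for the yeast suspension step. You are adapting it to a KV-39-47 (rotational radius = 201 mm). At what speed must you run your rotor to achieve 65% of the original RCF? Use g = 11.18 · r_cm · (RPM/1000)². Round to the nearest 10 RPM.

Original rotor: r = 178 mm / 2 = 89 mm = 8.9 cm
RCF = 11.18 × r × (N/1000)²
RCF_original = 11.18 × 8.9 × (42.2)² = 11.18 × 8.9 × 1,780.84 ≈ 177,197.1 × g
Target RCF = 0.65 × 177,197.1 ≈ 115,178.1 × g
Your rotor: r = 201 mm = 20.1 cm
115,178.1 = 11.18 × 20.1 × (N/1000)²
(N/1000)² = 115,178.1 / 224.718 = 512.5451
N = 1000 × √512.5451 ≈ 22,639.5

≈ 22640 RPM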